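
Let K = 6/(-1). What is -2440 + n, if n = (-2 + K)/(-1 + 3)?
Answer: -2444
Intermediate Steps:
K = -6 (K = 6*(-1) = -6)
n = -4 (n = (-2 - 6)/(-1 + 3) = -8/2 = (½)*(-8) = -4)
-2440 + n = -2440 - 4 = -2444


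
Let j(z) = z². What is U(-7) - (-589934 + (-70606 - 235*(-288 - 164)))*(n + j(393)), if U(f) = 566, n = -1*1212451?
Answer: -586471668074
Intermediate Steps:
n = -1212451
U(-7) - (-589934 + (-70606 - 235*(-288 - 164)))*(n + j(393)) = 566 - (-589934 + (-70606 - 235*(-288 - 164)))*(-1212451 + 393²) = 566 - (-589934 + (-70606 - 235*(-452)))*(-1212451 + 154449) = 566 - (-589934 + (-70606 + 106220))*(-1058002) = 566 - (-589934 + 35614)*(-1058002) = 566 - (-554320)*(-1058002) = 566 - 1*586471668640 = 566 - 586471668640 = -586471668074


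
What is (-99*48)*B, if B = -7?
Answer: 33264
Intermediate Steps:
(-99*48)*B = -99*48*(-7) = -4752*(-7) = 33264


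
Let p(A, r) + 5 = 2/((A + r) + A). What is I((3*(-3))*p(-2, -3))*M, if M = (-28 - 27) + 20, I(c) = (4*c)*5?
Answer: -33300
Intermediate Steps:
p(A, r) = -5 + 2/(r + 2*A) (p(A, r) = -5 + 2/((A + r) + A) = -5 + 2/(r + 2*A))
I(c) = 20*c
M = -35 (M = -55 + 20 = -35)
I((3*(-3))*p(-2, -3))*M = (20*((3*(-3))*((2 - 10*(-2) - 5*(-3))/(-3 + 2*(-2)))))*(-35) = (20*(-9*(2 + 20 + 15)/(-3 - 4)))*(-35) = (20*(-9*37/(-7)))*(-35) = (20*(-(-9)*37/7))*(-35) = (20*(-9*(-37/7)))*(-35) = (20*(333/7))*(-35) = (6660/7)*(-35) = -33300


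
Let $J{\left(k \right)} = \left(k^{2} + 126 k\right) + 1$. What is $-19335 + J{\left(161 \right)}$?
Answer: $26873$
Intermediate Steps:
$J{\left(k \right)} = 1 + k^{2} + 126 k$
$-19335 + J{\left(161 \right)} = -19335 + \left(1 + 161^{2} + 126 \cdot 161\right) = -19335 + \left(1 + 25921 + 20286\right) = -19335 + 46208 = 26873$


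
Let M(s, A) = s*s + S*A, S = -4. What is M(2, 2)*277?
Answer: -1108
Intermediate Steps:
M(s, A) = s**2 - 4*A (M(s, A) = s*s - 4*A = s**2 - 4*A)
M(2, 2)*277 = (2**2 - 4*2)*277 = (4 - 8)*277 = -4*277 = -1108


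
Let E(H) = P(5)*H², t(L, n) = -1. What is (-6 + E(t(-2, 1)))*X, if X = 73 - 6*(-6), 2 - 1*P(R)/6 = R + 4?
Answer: -5232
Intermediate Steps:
P(R) = -12 - 6*R (P(R) = 12 - 6*(R + 4) = 12 - 6*(4 + R) = 12 + (-24 - 6*R) = -12 - 6*R)
X = 109 (X = 73 + 36 = 109)
E(H) = -42*H² (E(H) = (-12 - 6*5)*H² = (-12 - 30)*H² = -42*H²)
(-6 + E(t(-2, 1)))*X = (-6 - 42*(-1)²)*109 = (-6 - 42*1)*109 = (-6 - 42)*109 = -48*109 = -5232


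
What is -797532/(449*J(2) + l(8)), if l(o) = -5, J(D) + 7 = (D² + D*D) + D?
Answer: -398766/671 ≈ -594.29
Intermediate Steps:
J(D) = -7 + D + 2*D² (J(D) = -7 + ((D² + D*D) + D) = -7 + ((D² + D²) + D) = -7 + (2*D² + D) = -7 + (D + 2*D²) = -7 + D + 2*D²)
-797532/(449*J(2) + l(8)) = -797532/(449*(-7 + 2 + 2*2²) - 5) = -797532/(449*(-7 + 2 + 2*4) - 5) = -797532/(449*(-7 + 2 + 8) - 5) = -797532/(449*3 - 5) = -797532/(1347 - 5) = -797532/1342 = -797532*1/1342 = -398766/671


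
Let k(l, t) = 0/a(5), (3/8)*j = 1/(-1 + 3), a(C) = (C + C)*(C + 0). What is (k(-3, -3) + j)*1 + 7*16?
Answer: 340/3 ≈ 113.33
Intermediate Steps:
a(C) = 2*C**2 (a(C) = (2*C)*C = 2*C**2)
j = 4/3 (j = 8/(3*(-1 + 3)) = (8/3)/2 = (8/3)*(1/2) = 4/3 ≈ 1.3333)
k(l, t) = 0 (k(l, t) = 0/((2*5**2)) = 0/((2*25)) = 0/50 = 0*(1/50) = 0)
(k(-3, -3) + j)*1 + 7*16 = (0 + 4/3)*1 + 7*16 = (4/3)*1 + 112 = 4/3 + 112 = 340/3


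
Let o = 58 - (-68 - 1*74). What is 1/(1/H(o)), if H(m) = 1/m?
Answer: 1/200 ≈ 0.0050000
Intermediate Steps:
o = 200 (o = 58 - (-68 - 74) = 58 - 1*(-142) = 58 + 142 = 200)
1/(1/H(o)) = 1/(1/(1/200)) = 1/200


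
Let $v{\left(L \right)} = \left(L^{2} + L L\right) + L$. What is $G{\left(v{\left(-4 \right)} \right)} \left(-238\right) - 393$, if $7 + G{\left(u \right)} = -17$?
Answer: $5319$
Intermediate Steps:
$v{\left(L \right)} = L + 2 L^{2}$ ($v{\left(L \right)} = \left(L^{2} + L^{2}\right) + L = 2 L^{2} + L = L + 2 L^{2}$)
$G{\left(u \right)} = -24$ ($G{\left(u \right)} = -7 - 17 = -24$)
$G{\left(v{\left(-4 \right)} \right)} \left(-238\right) - 393 = \left(-24\right) \left(-238\right) - 393 = 5712 - 393 = 5319$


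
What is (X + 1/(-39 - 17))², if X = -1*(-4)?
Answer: 49729/3136 ≈ 15.857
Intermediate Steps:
X = 4
(X + 1/(-39 - 17))² = (4 + 1/(-39 - 17))² = (4 + 1/(-56))² = (4 - 1/56)² = (223/56)² = 49729/3136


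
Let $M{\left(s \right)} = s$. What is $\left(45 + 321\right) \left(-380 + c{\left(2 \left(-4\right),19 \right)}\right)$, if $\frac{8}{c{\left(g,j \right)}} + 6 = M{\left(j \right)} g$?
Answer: $- \frac{10988784}{79} \approx -1.391 \cdot 10^{5}$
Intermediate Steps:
$c{\left(g,j \right)} = \frac{8}{-6 + g j}$ ($c{\left(g,j \right)} = \frac{8}{-6 + j g} = \frac{8}{-6 + g j}$)
$\left(45 + 321\right) \left(-380 + c{\left(2 \left(-4\right),19 \right)}\right) = \left(45 + 321\right) \left(-380 + \frac{8}{-6 + 2 \left(-4\right) 19}\right) = 366 \left(-380 + \frac{8}{-6 - 152}\right) = 366 \left(-380 + \frac{8}{-158}\right) = 366 \left(-380 + 8 \left(- \frac{1}{158}\right)\right) = 366 \left(-380 - \frac{4}{79}\right) = 366 \left(- \frac{30024}{79}\right) = - \frac{10988784}{79}$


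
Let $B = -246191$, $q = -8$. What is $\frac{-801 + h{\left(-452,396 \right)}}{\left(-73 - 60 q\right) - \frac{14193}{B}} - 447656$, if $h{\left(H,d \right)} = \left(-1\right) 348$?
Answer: $- \frac{44861649921539}{100213930} \approx -4.4766 \cdot 10^{5}$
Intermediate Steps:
$h{\left(H,d \right)} = -348$
$\frac{-801 + h{\left(-452,396 \right)}}{\left(-73 - 60 q\right) - \frac{14193}{B}} - 447656 = \frac{-801 - 348}{\left(-73 - -480\right) - \frac{14193}{-246191}} - 447656 = - \frac{1149}{\left(-73 + 480\right) - - \frac{14193}{246191}} - 447656 = - \frac{1149}{407 + \frac{14193}{246191}} - 447656 = - \frac{1149}{\frac{100213930}{246191}} - 447656 = \left(-1149\right) \frac{246191}{100213930} - 447656 = - \frac{282873459}{100213930} - 447656 = - \frac{44861649921539}{100213930}$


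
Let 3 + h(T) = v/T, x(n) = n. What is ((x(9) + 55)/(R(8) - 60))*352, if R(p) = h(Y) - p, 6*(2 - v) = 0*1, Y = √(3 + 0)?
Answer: -4798464/15119 - 45056*√3/15119 ≈ -322.54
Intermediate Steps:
Y = √3 ≈ 1.7320
v = 2 (v = 2 - 0 = 2 - ⅙*0 = 2 + 0 = 2)
h(T) = -3 + 2/T
R(p) = -3 - p + 2*√3/3 (R(p) = (-3 + 2/(√3)) - p = (-3 + 2*(√3/3)) - p = (-3 + 2*√3/3) - p = -3 - p + 2*√3/3)
((x(9) + 55)/(R(8) - 60))*352 = ((9 + 55)/((-3 - 1*8 + 2*√3/3) - 60))*352 = (64/((-3 - 8 + 2*√3/3) - 60))*352 = (64/((-11 + 2*√3/3) - 60))*352 = (64/(-71 + 2*√3/3))*352 = 22528/(-71 + 2*√3/3)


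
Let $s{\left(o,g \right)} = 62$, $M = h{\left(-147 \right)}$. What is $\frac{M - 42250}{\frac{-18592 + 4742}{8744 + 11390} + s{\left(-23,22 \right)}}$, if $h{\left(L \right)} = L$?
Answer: $- \frac{426810599}{617229} \approx -691.5$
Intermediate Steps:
$M = -147$
$\frac{M - 42250}{\frac{-18592 + 4742}{8744 + 11390} + s{\left(-23,22 \right)}} = \frac{-147 - 42250}{\frac{-18592 + 4742}{8744 + 11390} + 62} = - \frac{42397}{- \frac{13850}{20134} + 62} = - \frac{42397}{\left(-13850\right) \frac{1}{20134} + 62} = - \frac{42397}{- \frac{6925}{10067} + 62} = - \frac{42397}{\frac{617229}{10067}} = \left(-42397\right) \frac{10067}{617229} = - \frac{426810599}{617229}$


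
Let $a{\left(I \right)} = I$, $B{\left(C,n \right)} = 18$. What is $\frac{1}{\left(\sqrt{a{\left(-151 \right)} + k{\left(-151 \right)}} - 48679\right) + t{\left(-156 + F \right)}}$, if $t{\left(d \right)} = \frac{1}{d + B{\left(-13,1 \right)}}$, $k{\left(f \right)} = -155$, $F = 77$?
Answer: $- \frac{90567310}{4408728137513} - \frac{11163 i \sqrt{34}}{8817456275026} \approx -2.0543 \cdot 10^{-5} - 7.382 \cdot 10^{-9} i$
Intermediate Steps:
$t{\left(d \right)} = \frac{1}{18 + d}$ ($t{\left(d \right)} = \frac{1}{d + 18} = \frac{1}{18 + d}$)
$\frac{1}{\left(\sqrt{a{\left(-151 \right)} + k{\left(-151 \right)}} - 48679\right) + t{\left(-156 + F \right)}} = \frac{1}{\left(\sqrt{-151 - 155} - 48679\right) + \frac{1}{18 + \left(-156 + 77\right)}} = \frac{1}{\left(\sqrt{-306} - 48679\right) + \frac{1}{18 - 79}} = \frac{1}{\left(3 i \sqrt{34} - 48679\right) + \frac{1}{-61}} = \frac{1}{\left(-48679 + 3 i \sqrt{34}\right) - \frac{1}{61}} = \frac{1}{- \frac{2969420}{61} + 3 i \sqrt{34}}$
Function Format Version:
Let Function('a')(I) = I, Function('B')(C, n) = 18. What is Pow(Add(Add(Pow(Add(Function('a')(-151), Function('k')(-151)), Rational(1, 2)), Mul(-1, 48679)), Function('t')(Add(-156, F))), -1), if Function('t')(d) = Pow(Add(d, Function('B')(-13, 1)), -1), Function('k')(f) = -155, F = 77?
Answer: Add(Rational(-90567310, 4408728137513), Mul(Rational(-11163, 8817456275026), I, Pow(34, Rational(1, 2)))) ≈ Add(-2.0543e-5, Mul(-7.3820e-9, I))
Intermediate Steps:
Function('t')(d) = Pow(Add(18, d), -1) (Function('t')(d) = Pow(Add(d, 18), -1) = Pow(Add(18, d), -1))
Pow(Add(Add(Pow(Add(Function('a')(-151), Function('k')(-151)), Rational(1, 2)), Mul(-1, 48679)), Function('t')(Add(-156, F))), -1) = Pow(Add(Add(Pow(Add(-151, -155), Rational(1, 2)), Mul(-1, 48679)), Pow(Add(18, Add(-156, 77)), -1)), -1) = Pow(Add(Add(Pow(-306, Rational(1, 2)), -48679), Pow(Add(18, -79), -1)), -1) = Pow(Add(Add(Mul(3, I, Pow(34, Rational(1, 2))), -48679), Pow(-61, -1)), -1) = Pow(Add(Add(-48679, Mul(3, I, Pow(34, Rational(1, 2)))), Rational(-1, 61)), -1) = Pow(Add(Rational(-2969420, 61), Mul(3, I, Pow(34, Rational(1, 2)))), -1)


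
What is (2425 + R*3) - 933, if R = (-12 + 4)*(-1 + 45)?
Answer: 436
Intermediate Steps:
R = -352 (R = -8*44 = -352)
(2425 + R*3) - 933 = (2425 - 352*3) - 933 = (2425 - 1056) - 933 = 1369 - 933 = 436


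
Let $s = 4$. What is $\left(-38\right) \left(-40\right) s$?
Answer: $6080$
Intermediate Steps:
$\left(-38\right) \left(-40\right) s = \left(-38\right) \left(-40\right) 4 = 1520 \cdot 4 = 6080$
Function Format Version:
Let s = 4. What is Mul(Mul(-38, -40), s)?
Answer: 6080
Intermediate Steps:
Mul(Mul(-38, -40), s) = Mul(Mul(-38, -40), 4) = Mul(1520, 4) = 6080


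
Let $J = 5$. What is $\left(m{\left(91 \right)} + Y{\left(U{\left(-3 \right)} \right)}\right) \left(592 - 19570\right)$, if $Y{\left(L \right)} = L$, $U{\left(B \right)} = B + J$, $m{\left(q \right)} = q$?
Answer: $-1764954$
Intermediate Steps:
$U{\left(B \right)} = 5 + B$ ($U{\left(B \right)} = B + 5 = 5 + B$)
$\left(m{\left(91 \right)} + Y{\left(U{\left(-3 \right)} \right)}\right) \left(592 - 19570\right) = \left(91 + \left(5 - 3\right)\right) \left(592 - 19570\right) = \left(91 + 2\right) \left(-18978\right) = 93 \left(-18978\right) = -1764954$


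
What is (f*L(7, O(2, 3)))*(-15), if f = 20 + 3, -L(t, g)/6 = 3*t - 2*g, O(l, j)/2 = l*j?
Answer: -6210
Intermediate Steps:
O(l, j) = 2*j*l (O(l, j) = 2*(l*j) = 2*(j*l) = 2*j*l)
L(t, g) = -18*t + 12*g (L(t, g) = -6*(3*t - 2*g) = -6*(-2*g + 3*t) = -18*t + 12*g)
f = 23
(f*L(7, O(2, 3)))*(-15) = (23*(-18*7 + 12*(2*3*2)))*(-15) = (23*(-126 + 12*12))*(-15) = (23*(-126 + 144))*(-15) = (23*18)*(-15) = 414*(-15) = -6210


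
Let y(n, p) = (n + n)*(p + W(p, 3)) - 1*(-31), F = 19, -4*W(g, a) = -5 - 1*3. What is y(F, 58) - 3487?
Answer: -1176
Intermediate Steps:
W(g, a) = 2 (W(g, a) = -(-5 - 1*3)/4 = -(-5 - 3)/4 = -1/4*(-8) = 2)
y(n, p) = 31 + 2*n*(2 + p) (y(n, p) = (n + n)*(p + 2) - 1*(-31) = (2*n)*(2 + p) + 31 = 2*n*(2 + p) + 31 = 31 + 2*n*(2 + p))
y(F, 58) - 3487 = (31 + 4*19 + 2*19*58) - 3487 = (31 + 76 + 2204) - 3487 = 2311 - 3487 = -1176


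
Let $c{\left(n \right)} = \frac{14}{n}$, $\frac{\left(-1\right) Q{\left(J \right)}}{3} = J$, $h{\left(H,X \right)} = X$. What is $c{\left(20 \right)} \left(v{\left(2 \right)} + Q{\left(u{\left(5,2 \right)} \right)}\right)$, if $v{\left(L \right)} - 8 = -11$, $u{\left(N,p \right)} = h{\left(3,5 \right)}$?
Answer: $- \frac{63}{5} \approx -12.6$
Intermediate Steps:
$u{\left(N,p \right)} = 5$
$v{\left(L \right)} = -3$ ($v{\left(L \right)} = 8 - 11 = -3$)
$Q{\left(J \right)} = - 3 J$
$c{\left(20 \right)} \left(v{\left(2 \right)} + Q{\left(u{\left(5,2 \right)} \right)}\right) = \frac{14}{20} \left(-3 - 15\right) = 14 \cdot \frac{1}{20} \left(-3 - 15\right) = \frac{7}{10} \left(-18\right) = - \frac{63}{5}$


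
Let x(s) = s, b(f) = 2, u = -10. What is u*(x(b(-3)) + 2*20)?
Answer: -420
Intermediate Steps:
u*(x(b(-3)) + 2*20) = -10*(2 + 2*20) = -10*(2 + 40) = -10*42 = -420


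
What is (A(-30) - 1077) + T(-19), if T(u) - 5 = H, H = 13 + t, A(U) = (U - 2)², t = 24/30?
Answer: -171/5 ≈ -34.200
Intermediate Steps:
t = ⅘ (t = 24*(1/30) = ⅘ ≈ 0.80000)
A(U) = (-2 + U)²
H = 69/5 (H = 13 + ⅘ = 69/5 ≈ 13.800)
T(u) = 94/5 (T(u) = 5 + 69/5 = 94/5)
(A(-30) - 1077) + T(-19) = ((-2 - 30)² - 1077) + 94/5 = ((-32)² - 1077) + 94/5 = (1024 - 1077) + 94/5 = -53 + 94/5 = -171/5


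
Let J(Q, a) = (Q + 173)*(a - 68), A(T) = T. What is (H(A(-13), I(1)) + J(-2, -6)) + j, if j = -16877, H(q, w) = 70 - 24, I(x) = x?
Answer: -29485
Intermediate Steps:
H(q, w) = 46
J(Q, a) = (-68 + a)*(173 + Q) (J(Q, a) = (173 + Q)*(-68 + a) = (-68 + a)*(173 + Q))
(H(A(-13), I(1)) + J(-2, -6)) + j = (46 + (-11764 - 68*(-2) + 173*(-6) - 2*(-6))) - 16877 = (46 + (-11764 + 136 - 1038 + 12)) - 16877 = (46 - 12654) - 16877 = -12608 - 16877 = -29485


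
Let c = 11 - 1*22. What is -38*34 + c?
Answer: -1303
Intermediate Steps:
c = -11 (c = 11 - 22 = -11)
-38*34 + c = -38*34 - 11 = -1292 - 11 = -1303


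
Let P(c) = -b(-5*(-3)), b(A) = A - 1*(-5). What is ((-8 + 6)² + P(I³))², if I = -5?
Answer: 256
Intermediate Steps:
b(A) = 5 + A (b(A) = A + 5 = 5 + A)
P(c) = -20 (P(c) = -(5 - 5*(-3)) = -(5 + 15) = -1*20 = -20)
((-8 + 6)² + P(I³))² = ((-8 + 6)² - 20)² = ((-2)² - 20)² = (4 - 20)² = (-16)² = 256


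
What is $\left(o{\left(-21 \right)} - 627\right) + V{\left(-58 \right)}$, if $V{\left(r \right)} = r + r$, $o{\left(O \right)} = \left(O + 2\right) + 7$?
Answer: $-755$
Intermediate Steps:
$o{\left(O \right)} = 9 + O$ ($o{\left(O \right)} = \left(2 + O\right) + 7 = 9 + O$)
$V{\left(r \right)} = 2 r$
$\left(o{\left(-21 \right)} - 627\right) + V{\left(-58 \right)} = \left(\left(9 - 21\right) - 627\right) + 2 \left(-58\right) = \left(-12 - 627\right) - 116 = -639 - 116 = -755$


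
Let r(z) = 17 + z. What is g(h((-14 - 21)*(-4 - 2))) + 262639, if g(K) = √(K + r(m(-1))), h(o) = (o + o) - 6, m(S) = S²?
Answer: 262639 + 12*√3 ≈ 2.6266e+5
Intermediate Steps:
h(o) = -6 + 2*o (h(o) = 2*o - 6 = -6 + 2*o)
g(K) = √(18 + K) (g(K) = √(K + (17 + (-1)²)) = √(K + (17 + 1)) = √(K + 18) = √(18 + K))
g(h((-14 - 21)*(-4 - 2))) + 262639 = √(18 + (-6 + 2*((-14 - 21)*(-4 - 2)))) + 262639 = √(18 + (-6 + 2*(-35*(-6)))) + 262639 = √(18 + (-6 + 2*210)) + 262639 = √(18 + (-6 + 420)) + 262639 = √(18 + 414) + 262639 = √432 + 262639 = 12*√3 + 262639 = 262639 + 12*√3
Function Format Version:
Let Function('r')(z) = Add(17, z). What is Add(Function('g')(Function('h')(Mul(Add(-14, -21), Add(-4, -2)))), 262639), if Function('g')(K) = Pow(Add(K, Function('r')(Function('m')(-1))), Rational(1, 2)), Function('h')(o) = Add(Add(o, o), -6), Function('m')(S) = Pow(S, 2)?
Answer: Add(262639, Mul(12, Pow(3, Rational(1, 2)))) ≈ 2.6266e+5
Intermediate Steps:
Function('h')(o) = Add(-6, Mul(2, o)) (Function('h')(o) = Add(Mul(2, o), -6) = Add(-6, Mul(2, o)))
Function('g')(K) = Pow(Add(18, K), Rational(1, 2)) (Function('g')(K) = Pow(Add(K, Add(17, Pow(-1, 2))), Rational(1, 2)) = Pow(Add(K, Add(17, 1)), Rational(1, 2)) = Pow(Add(K, 18), Rational(1, 2)) = Pow(Add(18, K), Rational(1, 2)))
Add(Function('g')(Function('h')(Mul(Add(-14, -21), Add(-4, -2)))), 262639) = Add(Pow(Add(18, Add(-6, Mul(2, Mul(Add(-14, -21), Add(-4, -2))))), Rational(1, 2)), 262639) = Add(Pow(Add(18, Add(-6, Mul(2, Mul(-35, -6)))), Rational(1, 2)), 262639) = Add(Pow(Add(18, Add(-6, Mul(2, 210))), Rational(1, 2)), 262639) = Add(Pow(Add(18, Add(-6, 420)), Rational(1, 2)), 262639) = Add(Pow(Add(18, 414), Rational(1, 2)), 262639) = Add(Pow(432, Rational(1, 2)), 262639) = Add(Mul(12, Pow(3, Rational(1, 2))), 262639) = Add(262639, Mul(12, Pow(3, Rational(1, 2))))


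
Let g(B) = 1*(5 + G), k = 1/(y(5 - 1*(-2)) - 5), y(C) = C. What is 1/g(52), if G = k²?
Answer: 4/21 ≈ 0.19048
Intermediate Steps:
k = ½ (k = 1/((5 - 1*(-2)) - 5) = 1/((5 + 2) - 5) = 1/(7 - 5) = 1/2 = ½ ≈ 0.50000)
G = ¼ (G = (½)² = ¼ ≈ 0.25000)
g(B) = 21/4 (g(B) = 1*(5 + ¼) = 1*(21/4) = 21/4)
1/g(52) = 1/(21/4) = 4/21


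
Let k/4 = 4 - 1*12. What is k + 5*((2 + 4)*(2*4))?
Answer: 208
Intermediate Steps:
k = -32 (k = 4*(4 - 1*12) = 4*(4 - 12) = 4*(-8) = -32)
k + 5*((2 + 4)*(2*4)) = -32 + 5*((2 + 4)*(2*4)) = -32 + 5*(6*8) = -32 + 5*48 = -32 + 240 = 208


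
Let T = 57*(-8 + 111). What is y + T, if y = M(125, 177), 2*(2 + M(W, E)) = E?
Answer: 11915/2 ≈ 5957.5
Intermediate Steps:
T = 5871 (T = 57*103 = 5871)
M(W, E) = -2 + E/2
y = 173/2 (y = -2 + (1/2)*177 = -2 + 177/2 = 173/2 ≈ 86.500)
y + T = 173/2 + 5871 = 11915/2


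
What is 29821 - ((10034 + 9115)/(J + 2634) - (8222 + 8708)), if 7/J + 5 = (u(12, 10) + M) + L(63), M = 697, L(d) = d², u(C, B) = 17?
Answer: 575969651087/12321859 ≈ 46744.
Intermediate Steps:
J = 7/4678 (J = 7/(-5 + ((17 + 697) + 63²)) = 7/(-5 + (714 + 3969)) = 7/(-5 + 4683) = 7/4678 ≈ 0.0014964)
29821 - ((10034 + 9115)/(J + 2634) - (8222 + 8708)) = 29821 - ((10034 + 9115)/(7/4678 + 2634) - (8222 + 8708)) = 29821 - (19149/(12321859/4678) - 1*16930) = 29821 - (19149*(4678/12321859) - 16930) = 29821 - (89579022/12321859 - 16930) = 29821 - 1*(-208519493848/12321859) = 29821 + 208519493848/12321859 = 575969651087/12321859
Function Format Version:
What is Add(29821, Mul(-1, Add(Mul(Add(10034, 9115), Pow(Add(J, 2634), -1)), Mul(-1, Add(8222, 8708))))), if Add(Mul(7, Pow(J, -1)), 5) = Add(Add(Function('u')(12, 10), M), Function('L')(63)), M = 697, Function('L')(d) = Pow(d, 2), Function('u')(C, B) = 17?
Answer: Rational(575969651087, 12321859) ≈ 46744.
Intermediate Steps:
J = Rational(7, 4678) (J = Mul(7, Pow(Add(-5, Add(Add(17, 697), Pow(63, 2))), -1)) = Mul(7, Pow(Add(-5, Add(714, 3969)), -1)) = Mul(7, Pow(Add(-5, 4683), -1)) = Mul(7, Pow(4678, -1)) = Mul(7, Rational(1, 4678)) = Rational(7, 4678) ≈ 0.0014964)
Add(29821, Mul(-1, Add(Mul(Add(10034, 9115), Pow(Add(J, 2634), -1)), Mul(-1, Add(8222, 8708))))) = Add(29821, Mul(-1, Add(Mul(Add(10034, 9115), Pow(Add(Rational(7, 4678), 2634), -1)), Mul(-1, Add(8222, 8708))))) = Add(29821, Mul(-1, Add(Mul(19149, Pow(Rational(12321859, 4678), -1)), Mul(-1, 16930)))) = Add(29821, Mul(-1, Add(Mul(19149, Rational(4678, 12321859)), -16930))) = Add(29821, Mul(-1, Add(Rational(89579022, 12321859), -16930))) = Add(29821, Mul(-1, Rational(-208519493848, 12321859))) = Add(29821, Rational(208519493848, 12321859)) = Rational(575969651087, 12321859)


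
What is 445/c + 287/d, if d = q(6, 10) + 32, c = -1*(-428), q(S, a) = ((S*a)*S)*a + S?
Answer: 8139/7276 ≈ 1.1186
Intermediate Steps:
q(S, a) = S + S²*a² (q(S, a) = (a*S²)*a + S = S²*a² + S = S + S²*a²)
c = 428
d = 3638 (d = 6*(1 + 6*10²) + 32 = 6*(1 + 6*100) + 32 = 6*(1 + 600) + 32 = 6*601 + 32 = 3606 + 32 = 3638)
445/c + 287/d = 445/428 + 287/3638 = 8139/7276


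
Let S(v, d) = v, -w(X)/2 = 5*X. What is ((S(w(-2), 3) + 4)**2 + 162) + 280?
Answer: 1018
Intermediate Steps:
w(X) = -10*X
((S(w(-2), 3) + 4)**2 + 162) + 280 = ((-10*(-2) + 4)**2 + 162) + 280 = ((20 + 4)**2 + 162) + 280 = (24**2 + 162) + 280 = (576 + 162) + 280 = 738 + 280 = 1018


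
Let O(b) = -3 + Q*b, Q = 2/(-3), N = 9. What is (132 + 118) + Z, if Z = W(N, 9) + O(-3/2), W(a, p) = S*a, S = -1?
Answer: 239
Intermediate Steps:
Q = -2/3 (Q = 2*(-1/3) = -2/3 ≈ -0.66667)
W(a, p) = -a
O(b) = -3 - 2*b/3
Z = -11 (Z = -1*9 + (-3 - (-2)/2) = -9 + (-3 - (-2)/2) = -9 + (-3 - 2/3*(-3/2)) = -9 + (-3 + 1) = -9 - 2 = -11)
(132 + 118) + Z = (132 + 118) - 11 = 250 - 11 = 239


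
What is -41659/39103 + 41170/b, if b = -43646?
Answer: -1714059612/853344769 ≈ -2.0086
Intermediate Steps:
-41659/39103 + 41170/b = -41659/39103 + 41170/(-43646) = -41659*1/39103 + 41170*(-1/43646) = -41659/39103 - 20585/21823 = -1714059612/853344769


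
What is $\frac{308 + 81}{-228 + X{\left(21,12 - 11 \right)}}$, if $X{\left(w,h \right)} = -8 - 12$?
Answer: $- \frac{389}{248} \approx -1.5685$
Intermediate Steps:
$X{\left(w,h \right)} = -20$ ($X{\left(w,h \right)} = -8 - 12 = -20$)
$\frac{308 + 81}{-228 + X{\left(21,12 - 11 \right)}} = \frac{308 + 81}{-228 - 20} = \frac{389}{-248} = 389 \left(- \frac{1}{248}\right) = - \frac{389}{248}$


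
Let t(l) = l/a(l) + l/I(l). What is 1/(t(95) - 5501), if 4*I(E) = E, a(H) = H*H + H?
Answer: -96/527711 ≈ -0.00018192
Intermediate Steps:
a(H) = H + H² (a(H) = H² + H = H + H²)
I(E) = E/4
t(l) = 4 + 1/(1 + l) (t(l) = l/((l*(1 + l))) + l/((l/4)) = l*(1/(l*(1 + l))) + l*(4/l) = 1/(1 + l) + 4 = 4 + 1/(1 + l))
1/(t(95) - 5501) = 1/((5 + 4*95)/(1 + 95) - 5501) = 1/((5 + 380)/96 - 5501) = 1/((1/96)*385 - 5501) = 1/(385/96 - 5501) = 1/(-527711/96) = -96/527711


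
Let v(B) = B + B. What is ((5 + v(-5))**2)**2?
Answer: 625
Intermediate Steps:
v(B) = 2*B
((5 + v(-5))**2)**2 = ((5 + 2*(-5))**2)**2 = ((5 - 10)**2)**2 = ((-5)**2)**2 = 25**2 = 625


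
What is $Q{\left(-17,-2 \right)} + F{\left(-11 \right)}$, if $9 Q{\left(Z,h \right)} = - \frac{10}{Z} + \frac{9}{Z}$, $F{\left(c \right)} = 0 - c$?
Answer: $\frac{1684}{153} \approx 11.007$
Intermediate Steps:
$F{\left(c \right)} = - c$
$Q{\left(Z,h \right)} = - \frac{1}{9 Z}$ ($Q{\left(Z,h \right)} = \frac{- \frac{10}{Z} + \frac{9}{Z}}{9} = \frac{\left(-1\right) \frac{1}{Z}}{9} = - \frac{1}{9 Z}$)
$Q{\left(-17,-2 \right)} + F{\left(-11 \right)} = - \frac{1}{9 \left(-17\right)} - -11 = \left(- \frac{1}{9}\right) \left(- \frac{1}{17}\right) + 11 = \frac{1}{153} + 11 = \frac{1684}{153}$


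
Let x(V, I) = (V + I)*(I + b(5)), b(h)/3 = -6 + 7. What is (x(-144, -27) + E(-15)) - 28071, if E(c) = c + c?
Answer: -23997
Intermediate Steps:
b(h) = 3 (b(h) = 3*(-6 + 7) = 3*1 = 3)
x(V, I) = (3 + I)*(I + V) (x(V, I) = (V + I)*(I + 3) = (I + V)*(3 + I) = (3 + I)*(I + V))
E(c) = 2*c
(x(-144, -27) + E(-15)) - 28071 = (((-27)**2 + 3*(-27) + 3*(-144) - 27*(-144)) + 2*(-15)) - 28071 = ((729 - 81 - 432 + 3888) - 30) - 28071 = (4104 - 30) - 28071 = 4074 - 28071 = -23997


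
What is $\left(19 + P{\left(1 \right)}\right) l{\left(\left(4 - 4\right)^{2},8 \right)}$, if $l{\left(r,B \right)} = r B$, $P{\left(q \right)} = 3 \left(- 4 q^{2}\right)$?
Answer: $0$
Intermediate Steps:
$P{\left(q \right)} = - 12 q^{2}$
$l{\left(r,B \right)} = B r$
$\left(19 + P{\left(1 \right)}\right) l{\left(\left(4 - 4\right)^{2},8 \right)} = \left(19 - 12 \cdot 1^{2}\right) 8 \left(4 - 4\right)^{2} = \left(19 - 12\right) 8 \cdot 0^{2} = \left(19 - 12\right) 8 \cdot 0 = 7 \cdot 0 = 0$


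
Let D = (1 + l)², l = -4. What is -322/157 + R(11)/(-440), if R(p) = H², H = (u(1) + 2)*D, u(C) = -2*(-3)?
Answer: -119446/8635 ≈ -13.833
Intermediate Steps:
D = 9 (D = (1 - 4)² = (-3)² = 9)
u(C) = 6
H = 72 (H = (6 + 2)*9 = 8*9 = 72)
R(p) = 5184 (R(p) = 72² = 5184)
-322/157 + R(11)/(-440) = -322/157 + 5184/(-440) = -322*1/157 + 5184*(-1/440) = -322/157 - 648/55 = -119446/8635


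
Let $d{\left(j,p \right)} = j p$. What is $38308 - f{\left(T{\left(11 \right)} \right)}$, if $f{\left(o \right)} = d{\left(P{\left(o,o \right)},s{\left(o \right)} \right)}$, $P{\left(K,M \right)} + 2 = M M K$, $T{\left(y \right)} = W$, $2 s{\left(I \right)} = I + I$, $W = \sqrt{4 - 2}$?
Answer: $38304 + 2 \sqrt{2} \approx 38307.0$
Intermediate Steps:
$W = \sqrt{2} \approx 1.4142$
$s{\left(I \right)} = I$ ($s{\left(I \right)} = \frac{I + I}{2} = \frac{2 I}{2} = I$)
$T{\left(y \right)} = \sqrt{2}$
$P{\left(K,M \right)} = -2 + K M^{2}$ ($P{\left(K,M \right)} = -2 + M M K = -2 + M^{2} K = -2 + K M^{2}$)
$f{\left(o \right)} = o \left(-2 + o^{3}\right)$ ($f{\left(o \right)} = \left(-2 + o o^{2}\right) o = \left(-2 + o^{3}\right) o = o \left(-2 + o^{3}\right)$)
$38308 - f{\left(T{\left(11 \right)} \right)} = 38308 - \sqrt{2} \left(-2 + \left(\sqrt{2}\right)^{3}\right) = 38308 - \sqrt{2} \left(-2 + 2 \sqrt{2}\right)$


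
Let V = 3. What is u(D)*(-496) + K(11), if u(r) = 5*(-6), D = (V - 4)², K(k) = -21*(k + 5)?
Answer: 14544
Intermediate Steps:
K(k) = -105 - 21*k (K(k) = -21*(5 + k) = -105 - 21*k)
D = 1 (D = (3 - 4)² = (-1)² = 1)
u(r) = -30
u(D)*(-496) + K(11) = -30*(-496) + (-105 - 21*11) = 14880 + (-105 - 231) = 14880 - 336 = 14544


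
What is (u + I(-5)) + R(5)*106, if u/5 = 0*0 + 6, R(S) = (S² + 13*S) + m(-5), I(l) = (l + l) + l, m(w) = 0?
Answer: 9555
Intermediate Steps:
I(l) = 3*l (I(l) = 2*l + l = 3*l)
R(S) = S² + 13*S (R(S) = (S² + 13*S) + 0 = S² + 13*S)
u = 30 (u = 5*(0*0 + 6) = 5*(0 + 6) = 5*6 = 30)
(u + I(-5)) + R(5)*106 = (30 + 3*(-5)) + (5*(13 + 5))*106 = (30 - 15) + (5*18)*106 = 15 + 90*106 = 15 + 9540 = 9555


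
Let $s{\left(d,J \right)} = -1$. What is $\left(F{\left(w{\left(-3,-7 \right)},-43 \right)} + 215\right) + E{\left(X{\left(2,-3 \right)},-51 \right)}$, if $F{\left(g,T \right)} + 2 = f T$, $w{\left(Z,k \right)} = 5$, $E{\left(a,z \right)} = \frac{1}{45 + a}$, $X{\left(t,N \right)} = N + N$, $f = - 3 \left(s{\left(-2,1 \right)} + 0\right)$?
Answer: $\frac{3277}{39} \approx 84.026$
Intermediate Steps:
$f = 3$ ($f = - 3 \left(-1 + 0\right) = \left(-3\right) \left(-1\right) = 3$)
$X{\left(t,N \right)} = 2 N$
$F{\left(g,T \right)} = -2 + 3 T$
$\left(F{\left(w{\left(-3,-7 \right)},-43 \right)} + 215\right) + E{\left(X{\left(2,-3 \right)},-51 \right)} = \left(\left(-2 + 3 \left(-43\right)\right) + 215\right) + \frac{1}{45 + 2 \left(-3\right)} = \left(\left(-2 - 129\right) + 215\right) + \frac{1}{45 - 6} = \left(-131 + 215\right) + \frac{1}{39} = 84 + \frac{1}{39} = \frac{3277}{39}$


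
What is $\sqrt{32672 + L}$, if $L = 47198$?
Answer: $7 \sqrt{1630} \approx 282.61$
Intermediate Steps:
$\sqrt{32672 + L} = \sqrt{32672 + 47198} = \sqrt{79870} = 7 \sqrt{1630}$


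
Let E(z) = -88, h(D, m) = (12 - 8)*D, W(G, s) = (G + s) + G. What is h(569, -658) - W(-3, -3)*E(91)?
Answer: 1484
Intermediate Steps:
W(G, s) = s + 2*G
h(D, m) = 4*D
h(569, -658) - W(-3, -3)*E(91) = 4*569 - (-3 + 2*(-3))*(-88) = 2276 - (-3 - 6)*(-88) = 2276 - (-9)*(-88) = 2276 - 1*792 = 2276 - 792 = 1484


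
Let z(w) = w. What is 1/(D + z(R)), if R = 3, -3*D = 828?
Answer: -1/273 ≈ -0.0036630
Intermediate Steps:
D = -276 (D = -⅓*828 = -276)
1/(D + z(R)) = 1/(-276 + 3) = 1/(-273) = -1/273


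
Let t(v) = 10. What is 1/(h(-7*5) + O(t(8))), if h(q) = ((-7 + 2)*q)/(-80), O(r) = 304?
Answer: 16/4829 ≈ 0.0033133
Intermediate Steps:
h(q) = q/16 (h(q) = -5*q*(-1/80) = q/16)
1/(h(-7*5) + O(t(8))) = 1/((-7*5)/16 + 304) = 1/((1/16)*(-35) + 304) = 1/(-35/16 + 304) = 1/(4829/16) = 16/4829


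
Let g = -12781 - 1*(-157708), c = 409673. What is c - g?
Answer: 264746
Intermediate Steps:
g = 144927 (g = -12781 + 157708 = 144927)
c - g = 409673 - 1*144927 = 409673 - 144927 = 264746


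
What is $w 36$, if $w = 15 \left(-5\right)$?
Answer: $-2700$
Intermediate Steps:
$w = -75$
$w 36 = \left(-75\right) 36 = -2700$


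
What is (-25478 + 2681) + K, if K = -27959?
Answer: -50756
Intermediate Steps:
(-25478 + 2681) + K = (-25478 + 2681) - 27959 = -22797 - 27959 = -50756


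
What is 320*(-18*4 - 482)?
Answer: -177280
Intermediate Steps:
320*(-18*4 - 482) = 320*(-72 - 482) = 320*(-554) = -177280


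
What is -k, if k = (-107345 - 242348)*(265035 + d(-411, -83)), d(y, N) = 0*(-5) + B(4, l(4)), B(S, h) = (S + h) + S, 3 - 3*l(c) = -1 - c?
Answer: 278053842941/3 ≈ 9.2685e+10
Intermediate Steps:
l(c) = 4/3 + c/3 (l(c) = 1 - (-1 - c)/3 = 1 + (⅓ + c/3) = 4/3 + c/3)
B(S, h) = h + 2*S
d(y, N) = 32/3 (d(y, N) = 0*(-5) + ((4/3 + (⅓)*4) + 2*4) = 0 + ((4/3 + 4/3) + 8) = 0 + (8/3 + 8) = 0 + 32/3 = 32/3)
k = -278053842941/3 (k = (-107345 - 242348)*(265035 + 32/3) = -349693*795137/3 = -278053842941/3 ≈ -9.2685e+10)
-k = -1*(-278053842941/3) = 278053842941/3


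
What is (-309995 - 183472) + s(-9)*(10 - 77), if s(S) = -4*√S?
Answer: -493467 + 804*I ≈ -4.9347e+5 + 804.0*I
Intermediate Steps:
(-309995 - 183472) + s(-9)*(10 - 77) = (-309995 - 183472) + (-12*I)*(10 - 77) = -493467 - 12*I*(-67) = -493467 + 804*I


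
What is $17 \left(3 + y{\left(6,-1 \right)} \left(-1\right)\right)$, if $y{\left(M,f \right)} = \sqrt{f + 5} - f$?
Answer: $0$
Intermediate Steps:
$y{\left(M,f \right)} = \sqrt{5 + f} - f$
$17 \left(3 + y{\left(6,-1 \right)} \left(-1\right)\right) = 17 \left(3 + \left(\sqrt{5 - 1} - -1\right) \left(-1\right)\right) = 17 \left(3 + \left(\sqrt{4} + 1\right) \left(-1\right)\right) = 17 \left(3 + \left(2 + 1\right) \left(-1\right)\right) = 17 \left(3 + 3 \left(-1\right)\right) = 17 \left(3 - 3\right) = 17 \cdot 0 = 0$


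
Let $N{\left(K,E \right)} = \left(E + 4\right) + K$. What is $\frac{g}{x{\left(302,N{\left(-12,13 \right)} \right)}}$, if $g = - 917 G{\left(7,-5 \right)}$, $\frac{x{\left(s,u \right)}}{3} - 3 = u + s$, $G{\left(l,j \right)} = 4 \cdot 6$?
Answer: $- \frac{3668}{155} \approx -23.665$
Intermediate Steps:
$N{\left(K,E \right)} = 4 + E + K$ ($N{\left(K,E \right)} = \left(4 + E\right) + K = 4 + E + K$)
$G{\left(l,j \right)} = 24$
$x{\left(s,u \right)} = 9 + 3 s + 3 u$ ($x{\left(s,u \right)} = 9 + 3 \left(u + s\right) = 9 + 3 \left(s + u\right) = 9 + \left(3 s + 3 u\right) = 9 + 3 s + 3 u$)
$g = -22008$ ($g = \left(-917\right) 24 = -22008$)
$\frac{g}{x{\left(302,N{\left(-12,13 \right)} \right)}} = - \frac{22008}{9 + 3 \cdot 302 + 3 \left(4 + 13 - 12\right)} = - \frac{22008}{9 + 906 + 3 \cdot 5} = - \frac{22008}{9 + 906 + 15} = - \frac{22008}{930} = \left(-22008\right) \frac{1}{930} = - \frac{3668}{155}$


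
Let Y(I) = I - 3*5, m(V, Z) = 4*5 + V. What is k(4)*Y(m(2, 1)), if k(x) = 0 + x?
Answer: 28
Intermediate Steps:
m(V, Z) = 20 + V
Y(I) = -15 + I (Y(I) = I - 15 = -15 + I)
k(x) = x
k(4)*Y(m(2, 1)) = 4*(-15 + (20 + 2)) = 4*(-15 + 22) = 4*7 = 28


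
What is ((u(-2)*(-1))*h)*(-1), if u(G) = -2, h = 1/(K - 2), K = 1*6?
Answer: -½ ≈ -0.50000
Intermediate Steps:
K = 6
h = ¼ (h = 1/(6 - 2) = 1/4 = ¼ ≈ 0.25000)
((u(-2)*(-1))*h)*(-1) = (-2*(-1)*(¼))*(-1) = (2*(¼))*(-1) = (½)*(-1) = -½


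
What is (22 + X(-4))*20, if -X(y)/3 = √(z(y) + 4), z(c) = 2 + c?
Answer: 440 - 60*√2 ≈ 355.15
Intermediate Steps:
X(y) = -3*√(6 + y) (X(y) = -3*√((2 + y) + 4) = -3*√(6 + y))
(22 + X(-4))*20 = (22 - 3*√(6 - 4))*20 = (22 - 3*√2)*20 = 440 - 60*√2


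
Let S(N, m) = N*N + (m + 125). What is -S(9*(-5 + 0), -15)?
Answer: -2135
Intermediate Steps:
S(N, m) = 125 + m + N**2 (S(N, m) = N**2 + (125 + m) = 125 + m + N**2)
-S(9*(-5 + 0), -15) = -(125 - 15 + (9*(-5 + 0))**2) = -(125 - 15 + (9*(-5))**2) = -(125 - 15 + (-45)**2) = -(125 - 15 + 2025) = -1*2135 = -2135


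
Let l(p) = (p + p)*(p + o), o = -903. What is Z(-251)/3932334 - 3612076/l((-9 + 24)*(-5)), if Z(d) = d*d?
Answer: -394295750519/16024261050 ≈ -24.606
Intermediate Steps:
Z(d) = d²
l(p) = 2*p*(-903 + p) (l(p) = (p + p)*(p - 903) = (2*p)*(-903 + p) = 2*p*(-903 + p))
Z(-251)/3932334 - 3612076/l((-9 + 24)*(-5)) = (-251)²/3932334 - 3612076*(-1/(10*(-903 + (-9 + 24)*(-5))*(-9 + 24))) = 63001*(1/3932334) - 3612076*(-1/(150*(-903 + 15*(-5)))) = 63001/3932334 - 3612076*(-1/(150*(-903 - 75))) = 63001/3932334 - 3612076/(2*(-75)*(-978)) = 63001/3932334 - 3612076/146700 = 63001/3932334 - 3612076*1/146700 = 63001/3932334 - 903019/36675 = -394295750519/16024261050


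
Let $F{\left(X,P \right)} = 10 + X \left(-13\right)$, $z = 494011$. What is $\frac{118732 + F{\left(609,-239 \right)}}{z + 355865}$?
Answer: $\frac{110825}{849876} \approx 0.1304$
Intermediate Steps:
$F{\left(X,P \right)} = 10 - 13 X$
$\frac{118732 + F{\left(609,-239 \right)}}{z + 355865} = \frac{118732 + \left(10 - 7917\right)}{494011 + 355865} = \frac{118732 + \left(10 - 7917\right)}{849876} = \left(118732 - 7907\right) \frac{1}{849876} = 110825 \cdot \frac{1}{849876} = \frac{110825}{849876}$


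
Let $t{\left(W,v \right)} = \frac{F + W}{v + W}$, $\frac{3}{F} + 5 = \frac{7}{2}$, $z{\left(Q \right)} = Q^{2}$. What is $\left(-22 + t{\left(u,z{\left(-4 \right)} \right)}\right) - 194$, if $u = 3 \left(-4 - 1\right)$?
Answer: $-233$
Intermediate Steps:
$F = -2$ ($F = \frac{3}{-5 + \frac{7}{2}} = \frac{3}{- \frac{3}{2}} = 3 \left(- \frac{2}{3}\right) = -2$)
$u = -15$ ($u = 3 \left(-5\right) = -15$)
$t{\left(W,v \right)} = \frac{-2 + W}{W + v}$ ($t{\left(W,v \right)} = \frac{-2 + W}{v + W} = \frac{-2 + W}{W + v}$)
$\left(-22 + t{\left(u,z{\left(-4 \right)} \right)}\right) - 194 = \left(-22 + \frac{-2 - 15}{-15 + \left(-4\right)^{2}}\right) - 194 = \left(-22 + \frac{1}{-15 + 16} \left(-17\right)\right) - 194 = \left(-22 + 1^{-1} \left(-17\right)\right) - 194 = \left(-22 + 1 \left(-17\right)\right) - 194 = \left(-22 - 17\right) - 194 = -39 - 194 = -233$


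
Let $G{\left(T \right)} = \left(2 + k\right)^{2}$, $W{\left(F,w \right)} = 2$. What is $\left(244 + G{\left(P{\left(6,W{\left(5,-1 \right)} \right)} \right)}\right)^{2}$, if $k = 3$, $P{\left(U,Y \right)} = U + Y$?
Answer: $72361$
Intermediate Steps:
$G{\left(T \right)} = 25$ ($G{\left(T \right)} = \left(2 + 3\right)^{2} = 5^{2} = 25$)
$\left(244 + G{\left(P{\left(6,W{\left(5,-1 \right)} \right)} \right)}\right)^{2} = \left(244 + 25\right)^{2} = 269^{2} = 72361$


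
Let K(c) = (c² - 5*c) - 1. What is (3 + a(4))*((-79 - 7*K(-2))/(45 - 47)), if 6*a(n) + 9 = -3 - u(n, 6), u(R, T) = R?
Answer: 85/3 ≈ 28.333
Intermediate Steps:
K(c) = -1 + c² - 5*c
a(n) = -2 - n/6 (a(n) = -3/2 + (-3 - n)/6 = -3/2 + (-½ - n/6) = -2 - n/6)
(3 + a(4))*((-79 - 7*K(-2))/(45 - 47)) = (3 + (-2 - ⅙*4))*((-79 - 7*(-1 + (-2)² - 5*(-2)))/(45 - 47)) = (3 + (-2 - ⅔))*((-79 - 7*(-1 + 4 + 10))/(-2)) = (3 - 8/3)*((-79 - 7*13)*(-½)) = ((-79 - 91)*(-½))/3 = (-170*(-½))/3 = (⅓)*85 = 85/3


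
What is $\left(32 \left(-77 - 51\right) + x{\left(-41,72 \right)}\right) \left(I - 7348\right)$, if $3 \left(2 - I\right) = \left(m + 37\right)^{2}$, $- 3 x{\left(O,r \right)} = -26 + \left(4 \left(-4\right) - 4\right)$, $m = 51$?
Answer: $\frac{364591244}{9} \approx 4.051 \cdot 10^{7}$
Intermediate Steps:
$x{\left(O,r \right)} = \frac{46}{3}$ ($x{\left(O,r \right)} = - \frac{-26 + \left(4 \left(-4\right) - 4\right)}{3} = - \frac{-26 - 20}{3} = \left(- \frac{1}{3}\right) \left(-46\right) = \frac{46}{3}$)
$I = - \frac{7738}{3}$ ($I = 2 - \frac{\left(51 + 37\right)^{2}}{3} = 2 - \frac{88^{2}}{3} = 2 - \frac{7744}{3} = - \frac{7738}{3} \approx -2579.3$)
$\left(32 \left(-77 - 51\right) + x{\left(-41,72 \right)}\right) \left(I - 7348\right) = \left(32 \left(-77 - 51\right) + \frac{46}{3}\right) \left(- \frac{7738}{3} - 7348\right) = \left(32 \left(-128\right) + \frac{46}{3}\right) \left(- \frac{29782}{3}\right) = \left(-4096 + \frac{46}{3}\right) \left(- \frac{29782}{3}\right) = \left(- \frac{12242}{3}\right) \left(- \frac{29782}{3}\right) = \frac{364591244}{9}$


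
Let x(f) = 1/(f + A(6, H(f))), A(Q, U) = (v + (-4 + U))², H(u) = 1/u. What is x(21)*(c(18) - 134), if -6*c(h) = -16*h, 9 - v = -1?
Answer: -18963/12695 ≈ -1.4937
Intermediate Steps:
v = 10 (v = 9 - 1*(-1) = 9 + 1 = 10)
c(h) = 8*h/3 (c(h) = -(-8)*h/3 = 8*h/3)
H(u) = 1/u
A(Q, U) = (6 + U)² (A(Q, U) = (10 + (-4 + U))² = (6 + U)²)
x(f) = 1/(f + (6 + 1/f)²)
x(21)*(c(18) - 134) = (21²/(21³ + (1 + 6*21)²))*((8/3)*18 - 134) = (441/(9261 + (1 + 126)²))*(48 - 134) = (441/(9261 + 127²))*(-86) = (441/(9261 + 16129))*(-86) = (441/25390)*(-86) = -18963/12695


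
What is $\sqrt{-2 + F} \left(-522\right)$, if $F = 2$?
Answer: $0$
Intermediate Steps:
$\sqrt{-2 + F} \left(-522\right) = \sqrt{-2 + 2} \left(-522\right) = \sqrt{0} \left(-522\right) = 0 \left(-522\right) = 0$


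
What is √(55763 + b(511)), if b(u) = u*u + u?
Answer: √317395 ≈ 563.38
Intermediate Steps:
b(u) = u + u² (b(u) = u² + u = u + u²)
√(55763 + b(511)) = √(55763 + 511*(1 + 511)) = √(55763 + 511*512) = √(55763 + 261632) = √317395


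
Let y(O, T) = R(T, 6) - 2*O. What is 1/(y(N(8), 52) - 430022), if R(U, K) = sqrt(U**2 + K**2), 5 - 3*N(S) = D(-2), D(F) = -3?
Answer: -1935123/832155771032 - 9*sqrt(685)/832155771032 ≈ -2.3257e-6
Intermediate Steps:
N(S) = 8/3 (N(S) = 5/3 - 1/3*(-3) = 5/3 + 1 = 8/3)
R(U, K) = sqrt(K**2 + U**2)
y(O, T) = sqrt(36 + T**2) - 2*O (y(O, T) = sqrt(6**2 + T**2) - 2*O = sqrt(36 + T**2) - 2*O)
1/(y(N(8), 52) - 430022) = 1/((sqrt(36 + 52**2) - 2*8/3) - 430022) = 1/((sqrt(36 + 2704) - 16/3) - 430022) = 1/((sqrt(2740) - 16/3) - 430022) = 1/((2*sqrt(685) - 16/3) - 430022) = 1/((-16/3 + 2*sqrt(685)) - 430022) = 1/(-1290082/3 + 2*sqrt(685))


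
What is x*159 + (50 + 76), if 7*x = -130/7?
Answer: -14496/49 ≈ -295.84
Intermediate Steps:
x = -130/49 (x = (-130/7)/7 = (-130*1/7)/7 = (1/7)*(-130/7) = -130/49 ≈ -2.6531)
x*159 + (50 + 76) = -130/49*159 + (50 + 76) = -20670/49 + 126 = -14496/49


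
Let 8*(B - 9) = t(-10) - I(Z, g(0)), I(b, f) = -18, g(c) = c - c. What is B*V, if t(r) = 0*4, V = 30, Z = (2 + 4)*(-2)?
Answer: 675/2 ≈ 337.50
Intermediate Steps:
Z = -12 (Z = 6*(-2) = -12)
g(c) = 0
t(r) = 0
B = 45/4 (B = 9 + (0 - 1*(-18))/8 = 9 + (0 + 18)/8 = 9 + (⅛)*18 = 9 + 9/4 = 45/4 ≈ 11.250)
B*V = (45/4)*30 = 675/2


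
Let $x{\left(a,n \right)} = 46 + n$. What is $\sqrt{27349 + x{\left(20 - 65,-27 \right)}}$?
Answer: $2 \sqrt{6842} \approx 165.43$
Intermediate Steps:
$\sqrt{27349 + x{\left(20 - 65,-27 \right)}} = \sqrt{27349 + \left(46 - 27\right)} = \sqrt{27349 + 19} = \sqrt{27368} = 2 \sqrt{6842}$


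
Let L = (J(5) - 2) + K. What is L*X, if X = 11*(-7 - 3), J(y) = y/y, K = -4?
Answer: 550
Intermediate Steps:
J(y) = 1
X = -110 (X = 11*(-10) = -110)
L = -5 (L = (1 - 2) - 4 = -1 - 4 = -5)
L*X = -5*(-110) = 550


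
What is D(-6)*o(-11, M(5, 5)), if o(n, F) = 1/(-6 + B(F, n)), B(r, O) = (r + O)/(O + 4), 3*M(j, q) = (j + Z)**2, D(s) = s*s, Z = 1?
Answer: -252/43 ≈ -5.8605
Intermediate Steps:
D(s) = s**2
M(j, q) = (1 + j)**2/3 (M(j, q) = (j + 1)**2/3 = (1 + j)**2/3)
B(r, O) = (O + r)/(4 + O)
o(n, F) = 1/(-6 + (F + n)/(4 + n)) (o(n, F) = 1/(-6 + (n + F)/(4 + n)) = 1/(-6 + (F + n)/(4 + n)))
D(-6)*o(-11, M(5, 5)) = (-6)**2*((4 - 11)/(-24 + (1 + 5)**2/3 - 5*(-11))) = 36*(-7/(-24 + (1/3)*6**2 + 55)) = 36*(-7/(-24 + (1/3)*36 + 55)) = 36*(-7/(-24 + 12 + 55)) = 36*(-7/43) = -252/43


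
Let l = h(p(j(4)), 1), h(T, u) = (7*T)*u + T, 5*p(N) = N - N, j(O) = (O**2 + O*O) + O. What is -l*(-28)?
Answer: 0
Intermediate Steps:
j(O) = O + 2*O**2 (j(O) = (O**2 + O**2) + O = 2*O**2 + O = O + 2*O**2)
p(N) = 0 (p(N) = (N - N)/5 = (1/5)*0 = 0)
h(T, u) = T + 7*T*u (h(T, u) = 7*T*u + T = T + 7*T*u)
l = 0 (l = 0*(1 + 7*1) = 0*(1 + 7) = 0*8 = 0)
-l*(-28) = -1*0*(-28) = 0*(-28) = 0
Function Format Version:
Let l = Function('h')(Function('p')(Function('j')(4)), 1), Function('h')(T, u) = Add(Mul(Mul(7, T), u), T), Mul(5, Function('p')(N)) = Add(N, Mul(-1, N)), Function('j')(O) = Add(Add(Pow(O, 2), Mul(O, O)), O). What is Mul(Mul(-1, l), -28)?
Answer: 0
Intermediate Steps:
Function('j')(O) = Add(O, Mul(2, Pow(O, 2))) (Function('j')(O) = Add(Add(Pow(O, 2), Pow(O, 2)), O) = Add(Mul(2, Pow(O, 2)), O) = Add(O, Mul(2, Pow(O, 2))))
Function('p')(N) = 0 (Function('p')(N) = Mul(Rational(1, 5), Add(N, Mul(-1, N))) = Mul(Rational(1, 5), 0) = 0)
Function('h')(T, u) = Add(T, Mul(7, T, u)) (Function('h')(T, u) = Add(Mul(7, T, u), T) = Add(T, Mul(7, T, u)))
l = 0 (l = Mul(0, Add(1, Mul(7, 1))) = Mul(0, Add(1, 7)) = Mul(0, 8) = 0)
Mul(Mul(-1, l), -28) = Mul(Mul(-1, 0), -28) = Mul(0, -28) = 0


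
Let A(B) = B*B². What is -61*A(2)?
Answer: -488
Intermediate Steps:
A(B) = B³
-61*A(2) = -61*2³ = -61*8 = -488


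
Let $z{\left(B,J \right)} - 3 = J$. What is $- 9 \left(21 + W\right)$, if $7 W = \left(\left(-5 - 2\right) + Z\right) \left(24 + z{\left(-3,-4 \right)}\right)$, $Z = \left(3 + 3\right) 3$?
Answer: $- \frac{3600}{7} \approx -514.29$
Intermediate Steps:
$z{\left(B,J \right)} = 3 + J$
$Z = 18$ ($Z = 6 \cdot 3 = 18$)
$W = \frac{253}{7}$ ($W = \frac{\left(\left(-5 - 2\right) + 18\right) \left(24 + \left(3 - 4\right)\right)}{7} = \frac{\left(\left(-5 - 2\right) + 18\right) \left(24 - 1\right)}{7} = \frac{\left(-7 + 18\right) 23}{7} = \frac{11 \cdot 23}{7} = \frac{1}{7} \cdot 253 = \frac{253}{7} \approx 36.143$)
$- 9 \left(21 + W\right) = - 9 \left(21 + \frac{253}{7}\right) = \left(-9\right) \frac{400}{7} = - \frac{3600}{7}$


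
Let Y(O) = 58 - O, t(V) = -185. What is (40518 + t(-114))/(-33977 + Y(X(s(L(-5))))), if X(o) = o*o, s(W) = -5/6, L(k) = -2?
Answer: -1451988/1221109 ≈ -1.1891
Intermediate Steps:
s(W) = -⅚ (s(W) = -5*⅙ = -⅚)
X(o) = o²
(40518 + t(-114))/(-33977 + Y(X(s(L(-5))))) = (40518 - 185)/(-33977 + (58 - (-⅚)²)) = 40333/(-33977 + (58 - 1*25/36)) = 40333/(-33977 + (58 - 25/36)) = 40333/(-33977 + 2063/36) = 40333/(-1221109/36) = 40333*(-36/1221109) = -1451988/1221109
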